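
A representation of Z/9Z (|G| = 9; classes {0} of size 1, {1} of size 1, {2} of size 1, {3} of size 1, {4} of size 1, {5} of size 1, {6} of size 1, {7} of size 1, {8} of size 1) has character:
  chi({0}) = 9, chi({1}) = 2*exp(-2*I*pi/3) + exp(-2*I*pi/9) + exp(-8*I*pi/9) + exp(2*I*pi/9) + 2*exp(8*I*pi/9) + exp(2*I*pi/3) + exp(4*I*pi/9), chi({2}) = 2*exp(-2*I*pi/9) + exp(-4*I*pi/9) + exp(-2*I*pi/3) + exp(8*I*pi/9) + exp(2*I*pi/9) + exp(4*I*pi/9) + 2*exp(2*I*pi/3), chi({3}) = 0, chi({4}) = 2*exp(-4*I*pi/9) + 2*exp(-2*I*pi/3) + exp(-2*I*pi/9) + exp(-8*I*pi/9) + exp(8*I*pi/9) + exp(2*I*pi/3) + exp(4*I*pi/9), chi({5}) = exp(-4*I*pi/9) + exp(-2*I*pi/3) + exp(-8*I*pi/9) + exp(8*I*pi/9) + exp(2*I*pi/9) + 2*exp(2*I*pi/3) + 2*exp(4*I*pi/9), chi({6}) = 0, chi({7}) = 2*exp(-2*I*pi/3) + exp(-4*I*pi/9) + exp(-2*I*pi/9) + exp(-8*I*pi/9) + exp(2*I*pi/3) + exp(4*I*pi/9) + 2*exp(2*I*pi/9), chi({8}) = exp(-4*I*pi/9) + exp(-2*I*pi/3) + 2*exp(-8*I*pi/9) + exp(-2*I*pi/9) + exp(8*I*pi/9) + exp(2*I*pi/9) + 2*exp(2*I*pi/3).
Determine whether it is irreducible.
Not irreducible (reducible): <chi, chi> = 13 > 1.

Why: <chi, chi> = (1/|G|) sum_C |C| * |chi(C)|^2 = (1/9)[1*|9|^2 + 1*|2*exp(-2*I*pi/3) + exp(-2*I*pi/9) + exp(-8*I*pi/9) + exp(2*I*pi/9) + 2*exp(8*I*pi/9) + exp(2*I*pi/3) + exp(4*I*pi/9)|^2 + 1*|2*exp(-2*I*pi/9) + exp(-4*I*pi/9) + exp(-2*I*pi/3) + exp(8*I*pi/9) + exp(2*I*pi/9) + exp(4*I*pi/9) + 2*exp(2*I*pi/3)|^2 + 1*|0|^2 + 1*|2*exp(-4*I*pi/9) + 2*exp(-2*I*pi/3) + exp(-2*I*pi/9) + exp(-8*I*pi/9) + exp(8*I*pi/9) + exp(2*I*pi/3) + exp(4*I*pi/9)|^2 + 1*|exp(-4*I*pi/9) + exp(-2*I*pi/3) + exp(-8*I*pi/9) + exp(8*I*pi/9) + exp(2*I*pi/9) + 2*exp(2*I*pi/3) + 2*exp(4*I*pi/9)|^2 + 1*|0|^2 + 1*|2*exp(-2*I*pi/3) + exp(-4*I*pi/9) + exp(-2*I*pi/9) + exp(-8*I*pi/9) + exp(2*I*pi/3) + exp(4*I*pi/9) + 2*exp(2*I*pi/9)|^2 + 1*|exp(-4*I*pi/9) + exp(-2*I*pi/3) + 2*exp(-8*I*pi/9) + exp(-2*I*pi/9) + exp(8*I*pi/9) + exp(2*I*pi/9) + 2*exp(2*I*pi/3)|^2]
  = (1/9)[(81) + (13 + 11*exp(-4*I*pi/9) + 7*exp(-2*I*pi/3) + 8*exp(-2*I*pi/9) + 8*exp(-8*I*pi/9) + 8*exp(8*I*pi/9) + 8*exp(2*I*pi/9) + 7*exp(2*I*pi/3) + 11*exp(4*I*pi/9)) + (13 + 8*exp(-4*I*pi/9) + 7*exp(-2*I*pi/3) + 8*exp(-2*I*pi/9) + 11*exp(-8*I*pi/9) + 11*exp(8*I*pi/9) + 8*exp(2*I*pi/9) + 7*exp(2*I*pi/3) + 8*exp(4*I*pi/9)) + (0) + (13 + 8*exp(-4*I*pi/9) + 11*exp(-2*I*pi/9) + 7*exp(-2*I*pi/3) + 8*exp(-8*I*pi/9) + 8*exp(8*I*pi/9) + 7*exp(2*I*pi/3) + 11*exp(2*I*pi/9) + 8*exp(4*I*pi/9)) + (13 + 8*exp(-4*I*pi/9) + 11*exp(-2*I*pi/9) + 7*exp(-2*I*pi/3) + 8*exp(-8*I*pi/9) + 8*exp(8*I*pi/9) + 7*exp(2*I*pi/3) + 11*exp(2*I*pi/9) + 8*exp(4*I*pi/9)) + (0) + (13 + 8*exp(-4*I*pi/9) + 7*exp(-2*I*pi/3) + 8*exp(-2*I*pi/9) + 11*exp(-8*I*pi/9) + 11*exp(8*I*pi/9) + 8*exp(2*I*pi/9) + 7*exp(2*I*pi/3) + 8*exp(4*I*pi/9)) + (13 + 11*exp(-4*I*pi/9) + 7*exp(-2*I*pi/3) + 8*exp(-2*I*pi/9) + 8*exp(-8*I*pi/9) + 8*exp(8*I*pi/9) + 8*exp(2*I*pi/9) + 7*exp(2*I*pi/3) + 11*exp(4*I*pi/9))] = 117/9 = 13.
(Exp terms are combined using exp(i*s)*conj(exp(i*t)) = exp(i*(s-t)), and sums of them are collapsed using the identity that for every m > 1 the m distinct m-th roots of unity sum to 0, e.g. 1 + exp(2*I*pi/3) + exp(-2*I*pi/3) = 0.)
A character is irreducible iff <chi, chi> = 1, so this representation is reducible.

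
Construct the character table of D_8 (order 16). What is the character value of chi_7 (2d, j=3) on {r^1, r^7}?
Conjugacy classes: {e} of size 1, {r^4} of size 1, {r^1, r^7} of size 2, {r^2, r^6} of size 2, {r^3, r^5} of size 2, {s, sr^2, ...} of size 4, {sr, sr^3, ...} of size 4.
Character table:
  irrep \ class              {e} (size 1)  {r^4} (size 1)  {r^1, r^7} (size 2)  {r^2, r^6} (size 2)  {r^3, r^5} (size 2)  {s, sr^2, ...} (size 4)  {sr, sr^3, ...} (size 4)
  chi_1 (triv)               1             1               1                    1                    1                    1                        1                       
  chi_2 (sign: r->1, s->-1)  1             1               1                    1                    1                    -1                       -1                      
  chi_3 (r->-1, s->1)        1             1               -1                   1                    -1                   1                        -1                      
  chi_4 (r->-1, s->-1)       1             1               -1                   1                    -1                   -1                       1                       
  chi_5 (2d, j=1)            2             -2              sqrt(2)              0                    -sqrt(2)             0                        0                       
  chi_6 (2d, j=2)            2             2               0                    -2                   0                    0                        0                       
  chi_7 (2d, j=3)            2             -2              -sqrt(2)             0                    sqrt(2)              0                        0                       

Spot check: chi_7 (2d, j=3) on {r^1, r^7} = -sqrt(2).

Derivation: D_8 has order 2*8 = 16 with 7 conjugacy classes, hence 7 irreducibles. Sum of squared dims 1 + 1 + 1 + 1 + 4 + 4 + 4 = 16 = |G|. Linear characters come from the abelianisation; the 2-dimensional irreps have character r^k -> 2*cos(2*pi*j*k/8), reflections -> 0.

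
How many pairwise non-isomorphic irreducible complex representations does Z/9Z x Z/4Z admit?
36

Working: The number of irreducible complex representations of a finite group equals its number of conjugacy classes. Z/9Z x Z/4Z is abelian of order 36, so every element is its own conjugacy class: 36 classes, so Z/9Z x Z/4Z (order 36) has exactly 36 irreducible complex representations.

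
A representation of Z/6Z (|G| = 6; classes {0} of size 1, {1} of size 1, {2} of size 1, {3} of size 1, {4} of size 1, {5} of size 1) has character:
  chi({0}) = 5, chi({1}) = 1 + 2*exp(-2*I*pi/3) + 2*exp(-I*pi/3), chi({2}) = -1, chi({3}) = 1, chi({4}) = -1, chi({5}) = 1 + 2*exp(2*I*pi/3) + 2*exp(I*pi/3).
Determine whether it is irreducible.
Not irreducible (reducible): <chi, chi> = 9 > 1.

Proof sketch: <chi, chi> = (1/|G|) sum_C |C| * |chi(C)|^2 = (1/6)[1*|5|^2 + 1*|1 + 2*exp(-2*I*pi/3) + 2*exp(-I*pi/3)|^2 + 1*|-1|^2 + 1*|1|^2 + 1*|-1|^2 + 1*|1 + 2*exp(2*I*pi/3) + 2*exp(I*pi/3)|^2]
  = (1/6)[(25) + (13) + (1) + (1) + (1) + (13)] = 54/6 = 9.
(Exp terms are combined using exp(i*s)*conj(exp(i*t)) = exp(i*(s-t)), and sums of them are collapsed using the identity that for every m > 1 the m distinct m-th roots of unity sum to 0, e.g. 1 + exp(2*I*pi/3) + exp(-2*I*pi/3) = 0.)
A character is irreducible iff <chi, chi> = 1, so this representation is reducible.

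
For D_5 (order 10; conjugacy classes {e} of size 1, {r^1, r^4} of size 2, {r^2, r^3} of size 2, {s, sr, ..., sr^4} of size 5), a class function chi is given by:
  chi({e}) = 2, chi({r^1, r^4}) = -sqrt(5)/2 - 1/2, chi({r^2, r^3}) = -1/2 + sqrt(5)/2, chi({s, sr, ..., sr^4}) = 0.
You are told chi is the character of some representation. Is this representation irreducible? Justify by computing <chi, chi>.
Irreducible: <chi, chi> = 1.

Solution. <chi, chi> = (1/|G|) sum_C |C| * |chi(C)|^2 = (1/10)[1*|2|^2 + 2*|-sqrt(5)/2 - 1/2|^2 + 2*|-1/2 + sqrt(5)/2|^2 + 5*|0|^2]
  = (1/10)[(4) + (sqrt(5) + 3) + (3 - sqrt(5)) + (0)] = 10/10 = 1.
A character is irreducible iff <chi, chi> = 1, so this representation is irreducible.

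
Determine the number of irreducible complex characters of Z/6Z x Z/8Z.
48

Argument: The number of irreducible complex representations of a finite group equals its number of conjugacy classes. Z/6Z x Z/8Z is abelian of order 48, so every element is its own conjugacy class: 48 classes, so Z/6Z x Z/8Z (order 48) has exactly 48 irreducible complex representations.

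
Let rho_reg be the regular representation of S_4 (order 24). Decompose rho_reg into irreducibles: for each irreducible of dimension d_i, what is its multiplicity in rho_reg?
Each irreducible V_i of dimension d_i appears with multiplicity d_i, i.e. rho_reg = (direct sum over all irreducibles V_i) d_i V_i. The irreducible dimensions for S_4 are 1, 1, 2, 3, 3: 2 irreducibles of dimension 1, each with multiplicity 1; 1 irreducible of dimension 2, with multiplicity 2; 2 irreducibles of dimension 3, each with multiplicity 3. Total dimension 2*1*1 + 1*2*2 + 2*3*3 = 24 = |G|.

Reasoning: General theorem: in the regular representation of a finite group G, each irreducible appears with multiplicity equal to its dimension. Check: dim(rho_reg) = sum d_i^2 = 1 + 1 + 4 + 9 + 9 = 24 = |G|.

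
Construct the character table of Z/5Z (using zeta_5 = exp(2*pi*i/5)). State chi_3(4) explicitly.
Character table of Z/5Z (irreps indexed chi_0,...,chi_4 with chi_k(m) = zeta_5^(k*m), zeta_5 = exp(2*pi*i/5)):
  irrep \ class  {0} (size 1)  {1} (size 1)    {2} (size 1)    {3} (size 1)    {4} (size 1)  
  chi_0          1             1               1               1               1             
  chi_1          1             exp(2*I*pi/5)   exp(4*I*pi/5)   exp(-4*I*pi/5)  exp(-2*I*pi/5)
  chi_2          1             exp(4*I*pi/5)   exp(-2*I*pi/5)  exp(2*I*pi/5)   exp(-4*I*pi/5)
  chi_3          1             exp(-4*I*pi/5)  exp(2*I*pi/5)   exp(-2*I*pi/5)  exp(4*I*pi/5) 
  chi_4          1             exp(-2*I*pi/5)  exp(-4*I*pi/5)  exp(4*I*pi/5)   exp(2*I*pi/5) 

Spot check: chi_3(4) = zeta_5^(3*4) = zeta_5^12 = exp(4*I*pi/5).

Proof sketch: Z/5Z is abelian, so all 5 irreducible complex representations are 1-dimensional. They are given by chi_k(m) = zeta_5^(k*m) for k = 0,...,4. Row orthogonality: sum_m chi_k(m) conj(chi_l(m)) = 5 * [k = l].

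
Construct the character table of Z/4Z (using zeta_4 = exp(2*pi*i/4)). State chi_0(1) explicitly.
Character table of Z/4Z (irreps indexed chi_0,...,chi_3 with chi_k(m) = zeta_4^(k*m), zeta_4 = exp(2*pi*i/4)):
  irrep \ class  {0} (size 1)  {1} (size 1)  {2} (size 1)  {3} (size 1)
  chi_0          1             1             1             1           
  chi_1          1             I             -1            -I          
  chi_2          1             -1            1             -1          
  chi_3          1             -I            -1            I           

Spot check: chi_0(1) = zeta_4^(0*1) = zeta_4^0 = 1.

Why: Z/4Z is abelian, so all 4 irreducible complex representations are 1-dimensional. They are given by chi_k(m) = zeta_4^(k*m) for k = 0,...,3. Row orthogonality: sum_m chi_k(m) conj(chi_l(m)) = 4 * [k = l].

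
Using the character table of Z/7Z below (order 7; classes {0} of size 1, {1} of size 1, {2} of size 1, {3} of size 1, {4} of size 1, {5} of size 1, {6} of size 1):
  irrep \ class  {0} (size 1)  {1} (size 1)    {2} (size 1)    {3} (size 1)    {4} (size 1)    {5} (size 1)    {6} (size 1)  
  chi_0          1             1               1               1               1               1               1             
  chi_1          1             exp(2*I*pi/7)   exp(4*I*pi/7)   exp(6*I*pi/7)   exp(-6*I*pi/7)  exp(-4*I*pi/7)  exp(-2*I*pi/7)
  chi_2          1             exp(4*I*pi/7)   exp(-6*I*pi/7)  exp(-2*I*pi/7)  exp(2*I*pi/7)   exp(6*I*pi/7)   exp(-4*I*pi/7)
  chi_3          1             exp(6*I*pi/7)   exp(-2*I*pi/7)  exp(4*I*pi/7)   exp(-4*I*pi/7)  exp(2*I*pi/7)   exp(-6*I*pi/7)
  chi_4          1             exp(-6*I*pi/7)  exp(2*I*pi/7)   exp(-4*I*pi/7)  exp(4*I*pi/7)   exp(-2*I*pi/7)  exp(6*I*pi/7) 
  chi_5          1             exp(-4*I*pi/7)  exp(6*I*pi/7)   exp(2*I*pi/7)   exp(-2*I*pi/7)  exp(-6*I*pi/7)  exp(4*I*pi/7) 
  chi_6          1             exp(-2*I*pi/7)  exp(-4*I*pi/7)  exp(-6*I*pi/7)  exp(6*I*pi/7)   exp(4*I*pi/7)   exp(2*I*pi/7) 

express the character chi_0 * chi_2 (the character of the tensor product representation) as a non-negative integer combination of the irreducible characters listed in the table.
chi_0 tensor chi_2 = chi_2 (all other irreducibles have multiplicity 0).

Justification: The character of a tensor product is the pointwise product (chi_0 * chi_2)(C) = chi_0(C) * chi_2(C):
  {0}: (1)*(1), {1}: (1)*(exp(4*I*pi/7)), {2}: (1)*(exp(-6*I*pi/7)), {3}: (1)*(exp(-2*I*pi/7)), {4}: (1)*(exp(2*I*pi/7)), {5}: (1)*(exp(6*I*pi/7)), {6}: (1)*(exp(-4*I*pi/7))
so (chi_0 * chi_2) takes values
  {0} -> 1, {1} -> exp(4*I*pi/7), {2} -> exp(-6*I*pi/7), {3} -> exp(-2*I*pi/7), {4} -> exp(2*I*pi/7), {5} -> exp(6*I*pi/7), {6} -> exp(-4*I*pi/7).
Now take the inner product of this character with each irreducible chi from the table, <chi_0*chi_2, chi> = (1/7) sum_C |C| (chi_0*chi_2)(C) conj(chi(C)):
  <chi_0*chi_2, chi_0> = (1/7)[1*(1)*conj(1) + 1*(exp(4*I*pi/7))*conj(1) + 1*(exp(-6*I*pi/7))*conj(1) + 1*(exp(-2*I*pi/7))*conj(1) + 1*(exp(2*I*pi/7))*conj(1) + 1*(exp(6*I*pi/7))*conj(1) + 1*(exp(-4*I*pi/7))*conj(1)]
      = (1/7)[(1) + (exp(4*I*pi/7)) + (exp(-6*I*pi/7)) + (exp(-2*I*pi/7)) + (exp(2*I*pi/7)) + (exp(6*I*pi/7)) + (exp(-4*I*pi/7))] = 0/7 = 0
  <chi_0*chi_2, chi_1> = (1/7)[1*(1)*conj(1) + 1*(exp(4*I*pi/7))*conj(exp(2*I*pi/7)) + 1*(exp(-6*I*pi/7))*conj(exp(4*I*pi/7)) + 1*(exp(-2*I*pi/7))*conj(exp(6*I*pi/7)) + 1*(exp(2*I*pi/7))*conj(exp(-6*I*pi/7)) + 1*(exp(6*I*pi/7))*conj(exp(-4*I*pi/7)) + 1*(exp(-4*I*pi/7))*conj(exp(-2*I*pi/7))]
      = (1/7)[(1) + (exp(2*I*pi/7)) + (exp(4*I*pi/7)) + (exp(6*I*pi/7)) + (exp(-6*I*pi/7)) + (exp(-4*I*pi/7)) + (exp(-2*I*pi/7))] = 0/7 = 0
  <chi_0*chi_2, chi_2> = (1/7)[1*(1)*conj(1) + 1*(exp(4*I*pi/7))*conj(exp(4*I*pi/7)) + 1*(exp(-6*I*pi/7))*conj(exp(-6*I*pi/7)) + 1*(exp(-2*I*pi/7))*conj(exp(-2*I*pi/7)) + 1*(exp(2*I*pi/7))*conj(exp(2*I*pi/7)) + 1*(exp(6*I*pi/7))*conj(exp(6*I*pi/7)) + 1*(exp(-4*I*pi/7))*conj(exp(-4*I*pi/7))]
      = (1/7)[(1) + (1) + (1) + (1) + (1) + (1) + (1)] = 7/7 = 1
  <chi_0*chi_2, chi_3> = (1/7)[1*(1)*conj(1) + 1*(exp(4*I*pi/7))*conj(exp(6*I*pi/7)) + 1*(exp(-6*I*pi/7))*conj(exp(-2*I*pi/7)) + 1*(exp(-2*I*pi/7))*conj(exp(4*I*pi/7)) + 1*(exp(2*I*pi/7))*conj(exp(-4*I*pi/7)) + 1*(exp(6*I*pi/7))*conj(exp(2*I*pi/7)) + 1*(exp(-4*I*pi/7))*conj(exp(-6*I*pi/7))]
      = (1/7)[(1) + (exp(-2*I*pi/7)) + (exp(-4*I*pi/7)) + (exp(-6*I*pi/7)) + (exp(6*I*pi/7)) + (exp(4*I*pi/7)) + (exp(2*I*pi/7))] = 0/7 = 0
  <chi_0*chi_2, chi_4> = (1/7)[1*(1)*conj(1) + 1*(exp(4*I*pi/7))*conj(exp(-6*I*pi/7)) + 1*(exp(-6*I*pi/7))*conj(exp(2*I*pi/7)) + 1*(exp(-2*I*pi/7))*conj(exp(-4*I*pi/7)) + 1*(exp(2*I*pi/7))*conj(exp(4*I*pi/7)) + 1*(exp(6*I*pi/7))*conj(exp(-2*I*pi/7)) + 1*(exp(-4*I*pi/7))*conj(exp(6*I*pi/7))]
      = (1/7)[(1) + (exp(-4*I*pi/7)) + (exp(6*I*pi/7)) + (exp(2*I*pi/7)) + (exp(-2*I*pi/7)) + (exp(-6*I*pi/7)) + (exp(4*I*pi/7))] = 0/7 = 0
  <chi_0*chi_2, chi_5> = (1/7)[1*(1)*conj(1) + 1*(exp(4*I*pi/7))*conj(exp(-4*I*pi/7)) + 1*(exp(-6*I*pi/7))*conj(exp(6*I*pi/7)) + 1*(exp(-2*I*pi/7))*conj(exp(2*I*pi/7)) + 1*(exp(2*I*pi/7))*conj(exp(-2*I*pi/7)) + 1*(exp(6*I*pi/7))*conj(exp(-6*I*pi/7)) + 1*(exp(-4*I*pi/7))*conj(exp(4*I*pi/7))]
      = (1/7)[(1) + (exp(-6*I*pi/7)) + (exp(2*I*pi/7)) + (exp(-4*I*pi/7)) + (exp(4*I*pi/7)) + (exp(-2*I*pi/7)) + (exp(6*I*pi/7))] = 0/7 = 0
  <chi_0*chi_2, chi_6> = (1/7)[1*(1)*conj(1) + 1*(exp(4*I*pi/7))*conj(exp(-2*I*pi/7)) + 1*(exp(-6*I*pi/7))*conj(exp(-4*I*pi/7)) + 1*(exp(-2*I*pi/7))*conj(exp(-6*I*pi/7)) + 1*(exp(2*I*pi/7))*conj(exp(6*I*pi/7)) + 1*(exp(6*I*pi/7))*conj(exp(4*I*pi/7)) + 1*(exp(-4*I*pi/7))*conj(exp(2*I*pi/7))]
      = (1/7)[(1) + (exp(6*I*pi/7)) + (exp(-2*I*pi/7)) + (exp(4*I*pi/7)) + (exp(-4*I*pi/7)) + (exp(2*I*pi/7)) + (exp(-6*I*pi/7))] = 0/7 = 0
(Exp terms are combined using exp(i*s)*conj(exp(i*t)) = exp(i*(s-t)), and sums of them are collapsed using the identity that for every m > 1 the m distinct m-th roots of unity sum to 0, e.g. 1 + exp(2*I*pi/3) + exp(-2*I*pi/3) = 0.)
Hence the multiplicities are chi_2: 1. Dimension check: dim(chi_0)*dim(chi_2) = 1*1 = 1 and sum (mult * dim) = 1*1 = 1.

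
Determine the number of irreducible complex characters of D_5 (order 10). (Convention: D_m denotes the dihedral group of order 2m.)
4

Solution. The number of irreducible complex representations of a finite group equals its number of conjugacy classes. D_5 has 4 conjugacy classes ((n+3)/2 for n odd), so D_5 (order 10) has exactly 4 irreducible complex representations.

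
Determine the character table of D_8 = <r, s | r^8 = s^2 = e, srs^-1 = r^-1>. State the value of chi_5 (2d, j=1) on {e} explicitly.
Conjugacy classes: {e} of size 1, {r^4} of size 1, {r^1, r^7} of size 2, {r^2, r^6} of size 2, {r^3, r^5} of size 2, {s, sr^2, ...} of size 4, {sr, sr^3, ...} of size 4.
Character table:
  irrep \ class              {e} (size 1)  {r^4} (size 1)  {r^1, r^7} (size 2)  {r^2, r^6} (size 2)  {r^3, r^5} (size 2)  {s, sr^2, ...} (size 4)  {sr, sr^3, ...} (size 4)
  chi_1 (triv)               1             1               1                    1                    1                    1                        1                       
  chi_2 (sign: r->1, s->-1)  1             1               1                    1                    1                    -1                       -1                      
  chi_3 (r->-1, s->1)        1             1               -1                   1                    -1                   1                        -1                      
  chi_4 (r->-1, s->-1)       1             1               -1                   1                    -1                   -1                       1                       
  chi_5 (2d, j=1)            2             -2              sqrt(2)              0                    -sqrt(2)             0                        0                       
  chi_6 (2d, j=2)            2             2               0                    -2                   0                    0                        0                       
  chi_7 (2d, j=3)            2             -2              -sqrt(2)             0                    sqrt(2)              0                        0                       

Spot check: chi_5 (2d, j=1) on {e} = 2.

Solution. D_8 has order 2*8 = 16 with 7 conjugacy classes, hence 7 irreducibles. Sum of squared dims 1 + 1 + 1 + 1 + 4 + 4 + 4 = 16 = |G|. Linear characters come from the abelianisation; the 2-dimensional irreps have character r^k -> 2*cos(2*pi*j*k/8), reflections -> 0.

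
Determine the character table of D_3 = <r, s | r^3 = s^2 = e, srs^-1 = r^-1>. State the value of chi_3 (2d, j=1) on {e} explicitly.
Conjugacy classes: {e} of size 1, {r^1, r^2} of size 2, {s, sr, ..., sr^2} of size 3.
Character table:
  irrep \ class              {e} (size 1)  {r^1, r^2} (size 2)  {s, sr, ..., sr^2} (size 3)
  chi_1 (triv)               1             1                    1                          
  chi_2 (sign: r->1, s->-1)  1             1                    -1                         
  chi_3 (2d, j=1)            2             -1                   0                          

Spot check: chi_3 (2d, j=1) on {e} = 2.

Why: D_3 has order 2*3 = 6 with 3 conjugacy classes, hence 3 irreducibles. Sum of squared dims 1 + 1 + 4 = 6 = |G|. Linear characters come from the abelianisation; the 2-dimensional irreps have character r^k -> 2*cos(2*pi*j*k/3), reflections -> 0.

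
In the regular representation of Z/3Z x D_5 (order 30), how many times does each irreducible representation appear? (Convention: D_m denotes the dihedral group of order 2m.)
Each irreducible V_i of dimension d_i appears with multiplicity d_i, i.e. rho_reg = (direct sum over all irreducibles V_i) d_i V_i. The irreducible dimensions for Z/3Z x D_5 are 1, 1, 1, 1, 1, 1, 2, 2, 2, 2, 2, 2: 6 irreducibles of dimension 1, each with multiplicity 1; 6 irreducibles of dimension 2, each with multiplicity 2. Total dimension 6*1*1 + 6*2*2 = 30 = |G|.

Proof sketch: General theorem: in the regular representation of a finite group G, each irreducible appears with multiplicity equal to its dimension. Check: dim(rho_reg) = sum d_i^2 = 1 + 1 + 1 + 1 + 1 + 1 + 4 + 4 + 4 + 4 + 4 + 4 = 30 = |G|.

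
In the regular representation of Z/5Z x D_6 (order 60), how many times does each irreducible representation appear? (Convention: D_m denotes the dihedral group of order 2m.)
Each irreducible V_i of dimension d_i appears with multiplicity d_i, i.e. rho_reg = (direct sum over all irreducibles V_i) d_i V_i. The irreducible dimensions for Z/5Z x D_6 are 1, 1, 1, 1, 1, 1, 1, 1, 1, 1, 1, 1, 1, 1, 1, 1, 1, 1, 1, 1, 2, 2, 2, 2, 2, 2, 2, 2, 2, 2: 20 irreducibles of dimension 1, each with multiplicity 1; 10 irreducibles of dimension 2, each with multiplicity 2. Total dimension 20*1*1 + 10*2*2 = 60 = |G|.

Working: General theorem: in the regular representation of a finite group G, each irreducible appears with multiplicity equal to its dimension. Check: dim(rho_reg) = sum d_i^2 = 1 + 1 + 1 + 1 + 1 + 1 + 1 + 1 + 1 + 1 + 1 + 1 + 1 + 1 + 1 + 1 + 1 + 1 + 1 + 1 + 4 + 4 + 4 + 4 + 4 + 4 + 4 + 4 + 4 + 4 = 60 = |G|.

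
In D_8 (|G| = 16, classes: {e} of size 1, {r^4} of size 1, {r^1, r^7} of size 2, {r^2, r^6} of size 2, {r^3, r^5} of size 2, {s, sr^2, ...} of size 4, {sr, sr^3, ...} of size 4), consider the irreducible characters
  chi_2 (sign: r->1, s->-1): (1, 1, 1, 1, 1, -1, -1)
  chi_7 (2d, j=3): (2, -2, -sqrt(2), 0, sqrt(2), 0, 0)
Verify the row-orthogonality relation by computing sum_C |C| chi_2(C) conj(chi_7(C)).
Sum = 0; so <chi_2, chi_7> = 0 (distinct irreducibles are orthogonal).

Working: Compute term by term over conjugacy classes (|C| * chi_2(C) * conj(chi_7(C))):
  1*(1)*conj(2) + 1*(1)*conj(-2) + 2*(1)*conj(-sqrt(2)) + 2*(1)*conj(0) + 2*(1)*conj(sqrt(2)) + 4*(-1)*conj(0) + 4*(-1)*conj(0)
  = (2) + (-2) + (-2*sqrt(2)) + (0) + (2*sqrt(2)) + (0) + (0)
  = 0.
Dividing by |G| = 16 gives 0/16 = 0, matching the row-orthogonality relation <chi_2, chi_7> = [chi_2 = chi_7].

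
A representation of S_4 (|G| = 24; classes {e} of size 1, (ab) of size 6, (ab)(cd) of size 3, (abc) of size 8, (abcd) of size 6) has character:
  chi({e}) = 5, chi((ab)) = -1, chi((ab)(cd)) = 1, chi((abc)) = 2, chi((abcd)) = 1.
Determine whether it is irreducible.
Not irreducible (reducible): <chi, chi> = 3 > 1.

Why: <chi, chi> = (1/|G|) sum_C |C| * |chi(C)|^2 = (1/24)[1*|5|^2 + 6*|-1|^2 + 3*|1|^2 + 8*|2|^2 + 6*|1|^2]
  = (1/24)[(25) + (6) + (3) + (32) + (6)] = 72/24 = 3.
A character is irreducible iff <chi, chi> = 1, so this representation is reducible.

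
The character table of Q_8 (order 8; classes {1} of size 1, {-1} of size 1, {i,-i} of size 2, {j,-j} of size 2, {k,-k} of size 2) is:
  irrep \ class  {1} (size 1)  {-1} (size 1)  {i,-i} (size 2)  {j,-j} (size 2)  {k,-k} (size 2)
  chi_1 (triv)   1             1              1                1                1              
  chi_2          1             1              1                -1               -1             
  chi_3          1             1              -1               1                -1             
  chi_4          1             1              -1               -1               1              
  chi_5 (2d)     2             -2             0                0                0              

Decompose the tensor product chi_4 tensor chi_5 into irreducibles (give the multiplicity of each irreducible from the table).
chi_4 tensor chi_5 = chi_5 (all other irreducibles have multiplicity 0).

Derivation: The character of a tensor product is the pointwise product (chi_4 * chi_5)(C) = chi_4(C) * chi_5(C):
  {1}: (1)*(2), {-1}: (1)*(-2), {i,-i}: (-1)*(0), {j,-j}: (-1)*(0), {k,-k}: (1)*(0)
so (chi_4 * chi_5) takes values
  {1} -> 2, {-1} -> -2, {i,-i} -> 0, {j,-j} -> 0, {k,-k} -> 0.
Now take the inner product of this character with each irreducible chi from the table, <chi_4*chi_5, chi> = (1/8) sum_C |C| (chi_4*chi_5)(C) conj(chi(C)):
  <chi_4*chi_5, chi_1> = (1/8)[1*(2)*conj(1) + 1*(-2)*conj(1) + 2*(0)*conj(1) + 2*(0)*conj(1) + 2*(0)*conj(1)]
      = (1/8)[(2) + (-2) + (0) + (0) + (0)] = 0/8 = 0
  <chi_4*chi_5, chi_2> = (1/8)[1*(2)*conj(1) + 1*(-2)*conj(1) + 2*(0)*conj(1) + 2*(0)*conj(-1) + 2*(0)*conj(-1)]
      = (1/8)[(2) + (-2) + (0) + (0) + (0)] = 0/8 = 0
  <chi_4*chi_5, chi_3> = (1/8)[1*(2)*conj(1) + 1*(-2)*conj(1) + 2*(0)*conj(-1) + 2*(0)*conj(1) + 2*(0)*conj(-1)]
      = (1/8)[(2) + (-2) + (0) + (0) + (0)] = 0/8 = 0
  <chi_4*chi_5, chi_4> = (1/8)[1*(2)*conj(1) + 1*(-2)*conj(1) + 2*(0)*conj(-1) + 2*(0)*conj(-1) + 2*(0)*conj(1)]
      = (1/8)[(2) + (-2) + (0) + (0) + (0)] = 0/8 = 0
  <chi_4*chi_5, chi_5> = (1/8)[1*(2)*conj(2) + 1*(-2)*conj(-2) + 2*(0)*conj(0) + 2*(0)*conj(0) + 2*(0)*conj(0)]
      = (1/8)[(4) + (4) + (0) + (0) + (0)] = 8/8 = 1
Hence the multiplicities are chi_5: 1. Dimension check: dim(chi_4)*dim(chi_5) = 1*2 = 2 and sum (mult * dim) = 1*2 = 2.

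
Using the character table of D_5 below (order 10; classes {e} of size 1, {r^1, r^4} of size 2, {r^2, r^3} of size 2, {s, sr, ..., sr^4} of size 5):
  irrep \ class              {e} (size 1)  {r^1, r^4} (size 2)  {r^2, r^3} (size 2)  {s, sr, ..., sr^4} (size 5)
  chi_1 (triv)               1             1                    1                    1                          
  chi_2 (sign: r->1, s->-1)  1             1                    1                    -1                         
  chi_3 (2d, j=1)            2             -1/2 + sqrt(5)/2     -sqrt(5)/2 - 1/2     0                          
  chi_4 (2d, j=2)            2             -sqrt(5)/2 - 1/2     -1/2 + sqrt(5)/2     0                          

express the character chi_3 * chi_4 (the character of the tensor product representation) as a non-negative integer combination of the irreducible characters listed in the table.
chi_3 tensor chi_4 = chi_3 + chi_4 (all other irreducibles have multiplicity 0).

Explanation: The character of a tensor product is the pointwise product (chi_3 * chi_4)(C) = chi_3(C) * chi_4(C):
  {e}: (2)*(2), {r^1, r^4}: (-1/2 + sqrt(5)/2)*(-sqrt(5)/2 - 1/2), {r^2, r^3}: (-sqrt(5)/2 - 1/2)*(-1/2 + sqrt(5)/2), {s, sr, ..., sr^4}: (0)*(0)
so (chi_3 * chi_4) takes values
  {e} -> 4, {r^1, r^4} -> -1, {r^2, r^3} -> -1, {s, sr, ..., sr^4} -> 0.
Now take the inner product of this character with each irreducible chi from the table, <chi_3*chi_4, chi> = (1/10) sum_C |C| (chi_3*chi_4)(C) conj(chi(C)):
  <chi_3*chi_4, chi_1> = (1/10)[1*(4)*conj(1) + 2*(-1)*conj(1) + 2*(-1)*conj(1) + 5*(0)*conj(1)]
      = (1/10)[(4) + (-2) + (-2) + (0)] = 0/10 = 0
  <chi_3*chi_4, chi_2> = (1/10)[1*(4)*conj(1) + 2*(-1)*conj(1) + 2*(-1)*conj(1) + 5*(0)*conj(-1)]
      = (1/10)[(4) + (-2) + (-2) + (0)] = 0/10 = 0
  <chi_3*chi_4, chi_3> = (1/10)[1*(4)*conj(2) + 2*(-1)*conj(-1/2 + sqrt(5)/2) + 2*(-1)*conj(-sqrt(5)/2 - 1/2) + 5*(0)*conj(0)]
      = (1/10)[(8) + (1 - sqrt(5)) + (1 + sqrt(5)) + (0)] = 10/10 = 1
  <chi_3*chi_4, chi_4> = (1/10)[1*(4)*conj(2) + 2*(-1)*conj(-sqrt(5)/2 - 1/2) + 2*(-1)*conj(-1/2 + sqrt(5)/2) + 5*(0)*conj(0)]
      = (1/10)[(8) + (1 + sqrt(5)) + (1 - sqrt(5)) + (0)] = 10/10 = 1
Hence the multiplicities are chi_3: 1, chi_4: 1. Dimension check: dim(chi_3)*dim(chi_4) = 2*2 = 4 and sum (mult * dim) = 1*2 + 1*2 = 4.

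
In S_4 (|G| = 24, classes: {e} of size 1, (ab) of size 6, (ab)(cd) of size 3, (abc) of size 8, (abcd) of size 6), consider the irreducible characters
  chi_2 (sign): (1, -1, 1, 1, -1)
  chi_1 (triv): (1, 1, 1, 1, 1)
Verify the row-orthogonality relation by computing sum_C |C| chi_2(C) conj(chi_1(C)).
Sum = 0; so <chi_2, chi_1> = 0 (distinct irreducibles are orthogonal).

Derivation: Compute term by term over conjugacy classes (|C| * chi_2(C) * conj(chi_1(C))):
  1*(1)*conj(1) + 6*(-1)*conj(1) + 3*(1)*conj(1) + 8*(1)*conj(1) + 6*(-1)*conj(1)
  = (1) + (-6) + (3) + (8) + (-6)
  = 0.
Dividing by |G| = 24 gives 0/24 = 0, matching the row-orthogonality relation <chi_2, chi_1> = [chi_2 = chi_1].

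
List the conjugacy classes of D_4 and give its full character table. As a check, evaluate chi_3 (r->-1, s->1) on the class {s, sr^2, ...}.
Conjugacy classes: {e} of size 1, {r^2} of size 1, {r^1, r^3} of size 2, {s, sr^2, ...} of size 2, {sr, sr^3, ...} of size 2.
Character table:
  irrep \ class              {e} (size 1)  {r^2} (size 1)  {r^1, r^3} (size 2)  {s, sr^2, ...} (size 2)  {sr, sr^3, ...} (size 2)
  chi_1 (triv)               1             1               1                    1                        1                       
  chi_2 (sign: r->1, s->-1)  1             1               1                    -1                       -1                      
  chi_3 (r->-1, s->1)        1             1               -1                   1                        -1                      
  chi_4 (r->-1, s->-1)       1             1               -1                   -1                       1                       
  chi_5 (2d, j=1)            2             -2              0                    0                        0                       

Spot check: chi_3 (r->-1, s->1) on {s, sr^2, ...} = 1.

Justification: D_4 has order 2*4 = 8 with 5 conjugacy classes, hence 5 irreducibles. Sum of squared dims 1 + 1 + 1 + 1 + 4 = 8 = |G|. Linear characters come from the abelianisation; the 2-dimensional irreps have character r^k -> 2*cos(2*pi*j*k/4), reflections -> 0.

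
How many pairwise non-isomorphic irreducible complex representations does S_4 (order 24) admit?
5

The number of irreducible complex representations of a finite group equals its number of conjugacy classes. Conjugacy classes in S_4 correspond to cycle types, i.e. partitions of 4; there are p(4) = 5 of them, so S_4 (order 24) has exactly 5 irreducible complex representations.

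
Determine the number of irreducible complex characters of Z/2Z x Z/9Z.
18

Why: The number of irreducible complex representations of a finite group equals its number of conjugacy classes. Z/2Z x Z/9Z is abelian of order 18, so every element is its own conjugacy class: 18 classes, so Z/2Z x Z/9Z (order 18) has exactly 18 irreducible complex representations.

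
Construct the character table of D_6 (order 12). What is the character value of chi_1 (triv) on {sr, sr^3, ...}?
Conjugacy classes: {e} of size 1, {r^3} of size 1, {r^1, r^5} of size 2, {r^2, r^4} of size 2, {s, sr^2, ...} of size 3, {sr, sr^3, ...} of size 3.
Character table:
  irrep \ class              {e} (size 1)  {r^3} (size 1)  {r^1, r^5} (size 2)  {r^2, r^4} (size 2)  {s, sr^2, ...} (size 3)  {sr, sr^3, ...} (size 3)
  chi_1 (triv)               1             1               1                    1                    1                        1                       
  chi_2 (sign: r->1, s->-1)  1             1               1                    1                    -1                       -1                      
  chi_3 (r->-1, s->1)        1             -1              -1                   1                    1                        -1                      
  chi_4 (r->-1, s->-1)       1             -1              -1                   1                    -1                       1                       
  chi_5 (2d, j=1)            2             -2              1                    -1                   0                        0                       
  chi_6 (2d, j=2)            2             2               -1                   -1                   0                        0                       

Spot check: chi_1 (triv) on {sr, sr^3, ...} = 1.

Details: D_6 has order 2*6 = 12 with 6 conjugacy classes, hence 6 irreducibles. Sum of squared dims 1 + 1 + 1 + 1 + 4 + 4 = 12 = |G|. Linear characters come from the abelianisation; the 2-dimensional irreps have character r^k -> 2*cos(2*pi*j*k/6), reflections -> 0.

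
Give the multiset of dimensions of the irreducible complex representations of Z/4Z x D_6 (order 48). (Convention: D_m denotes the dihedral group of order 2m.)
Dimensions: 1, 1, 1, 1, 1, 1, 1, 1, 1, 1, 1, 1, 1, 1, 1, 1, 2, 2, 2, 2, 2, 2, 2, 2

Argument: There are 24 irreducibles (= number of conjugacy classes). Their dimensions d_i satisfy sum d_i^2 = |G| = 48: 1 + 1 + 1 + 1 + 1 + 1 + 1 + 1 + 1 + 1 + 1 + 1 + 1 + 1 + 1 + 1 + 4 + 4 + 4 + 4 + 4 + 4 + 4 + 4 = 48. (For the product with Z/4Z: each of the 4 1-dim characters of Z/4Z tensors with each irrep of D_6, giving 4 copies of each D_6-dimension.)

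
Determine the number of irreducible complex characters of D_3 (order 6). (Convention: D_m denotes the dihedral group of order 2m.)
3

Explanation: The number of irreducible complex representations of a finite group equals its number of conjugacy classes. D_3 has 3 conjugacy classes ((n+3)/2 for n odd), so D_3 (order 6) has exactly 3 irreducible complex representations.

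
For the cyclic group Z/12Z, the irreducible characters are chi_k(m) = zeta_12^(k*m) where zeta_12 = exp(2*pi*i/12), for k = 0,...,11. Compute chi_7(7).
chi_7(7) = zeta_12^49 = exp(I*pi/6)

Solution. chi_7(7) = zeta_12^(7*7) = zeta_12^49. Since zeta_12^12 = 1, this equals zeta_12^1 = exp(2*pi*i*1/12) = exp(I*pi/6).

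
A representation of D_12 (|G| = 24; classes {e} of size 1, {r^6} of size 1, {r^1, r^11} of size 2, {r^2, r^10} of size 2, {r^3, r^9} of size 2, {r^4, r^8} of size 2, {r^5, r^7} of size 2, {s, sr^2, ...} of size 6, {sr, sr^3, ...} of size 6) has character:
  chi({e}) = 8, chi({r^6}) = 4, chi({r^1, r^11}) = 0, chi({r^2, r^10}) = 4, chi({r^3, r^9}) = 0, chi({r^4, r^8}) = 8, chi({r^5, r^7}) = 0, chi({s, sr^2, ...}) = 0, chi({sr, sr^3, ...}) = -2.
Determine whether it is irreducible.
Not irreducible (reducible): <chi, chi> = 11 > 1.

Justification: <chi, chi> = (1/|G|) sum_C |C| * |chi(C)|^2 = (1/24)[1*|8|^2 + 1*|4|^2 + 2*|0|^2 + 2*|4|^2 + 2*|0|^2 + 2*|8|^2 + 2*|0|^2 + 6*|0|^2 + 6*|-2|^2]
  = (1/24)[(64) + (16) + (0) + (32) + (0) + (128) + (0) + (0) + (24)] = 264/24 = 11.
A character is irreducible iff <chi, chi> = 1, so this representation is reducible.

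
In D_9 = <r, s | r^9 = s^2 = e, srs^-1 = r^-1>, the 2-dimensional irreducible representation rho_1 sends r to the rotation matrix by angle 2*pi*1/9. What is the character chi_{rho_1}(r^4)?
chi_{rho_1}(r^4) = 2*cos(2*pi*1*4/9) = -2*cos(pi/9)

Derivation: rho_1(r^4) is rotation by angle 2*pi*1*4/9, whose trace is 2*cos(2*pi*1*4/9) = -2*cos(pi/9).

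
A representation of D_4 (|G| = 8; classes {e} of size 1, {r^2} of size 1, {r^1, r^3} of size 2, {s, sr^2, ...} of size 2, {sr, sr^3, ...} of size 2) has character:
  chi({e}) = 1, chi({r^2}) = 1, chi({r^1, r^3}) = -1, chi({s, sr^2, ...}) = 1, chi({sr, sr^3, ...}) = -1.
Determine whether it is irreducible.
Irreducible: <chi, chi> = 1.

Derivation: <chi, chi> = (1/|G|) sum_C |C| * |chi(C)|^2 = (1/8)[1*|1|^2 + 1*|1|^2 + 2*|-1|^2 + 2*|1|^2 + 2*|-1|^2]
  = (1/8)[(1) + (1) + (2) + (2) + (2)] = 8/8 = 1.
A character is irreducible iff <chi, chi> = 1, so this representation is irreducible.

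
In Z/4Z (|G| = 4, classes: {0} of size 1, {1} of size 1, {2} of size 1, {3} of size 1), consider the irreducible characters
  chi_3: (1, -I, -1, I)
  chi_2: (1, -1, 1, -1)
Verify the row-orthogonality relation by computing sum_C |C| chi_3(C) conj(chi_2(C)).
Sum = 0; so <chi_3, chi_2> = 0 (distinct irreducibles are orthogonal).

Details: Compute term by term over conjugacy classes (|C| * chi_3(C) * conj(chi_2(C))):
  1*(1)*conj(1) + 1*(-I)*conj(-1) + 1*(-1)*conj(1) + 1*(I)*conj(-1)
  = (1) + (I) + (-1) + (-I)
  = 0.
(Exp terms are combined using exp(i*s)*conj(exp(i*t)) = exp(i*(s-t)), and sums of them are collapsed using the identity that for every m > 1 the m distinct m-th roots of unity sum to 0, e.g. 1 + exp(2*I*pi/3) + exp(-2*I*pi/3) = 0.)
Dividing by |G| = 4 gives 0/4 = 0, matching the row-orthogonality relation <chi_3, chi_2> = [chi_3 = chi_2].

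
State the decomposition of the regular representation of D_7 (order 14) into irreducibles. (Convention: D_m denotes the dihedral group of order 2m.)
Each irreducible V_i of dimension d_i appears with multiplicity d_i, i.e. rho_reg = (direct sum over all irreducibles V_i) d_i V_i. The irreducible dimensions for D_7 are 1, 1, 2, 2, 2: 2 irreducibles of dimension 1, each with multiplicity 1; 3 irreducibles of dimension 2, each with multiplicity 2. Total dimension 2*1*1 + 3*2*2 = 14 = |G|.

Solution. General theorem: in the regular representation of a finite group G, each irreducible appears with multiplicity equal to its dimension. Check: dim(rho_reg) = sum d_i^2 = 1 + 1 + 4 + 4 + 4 = 14 = |G|.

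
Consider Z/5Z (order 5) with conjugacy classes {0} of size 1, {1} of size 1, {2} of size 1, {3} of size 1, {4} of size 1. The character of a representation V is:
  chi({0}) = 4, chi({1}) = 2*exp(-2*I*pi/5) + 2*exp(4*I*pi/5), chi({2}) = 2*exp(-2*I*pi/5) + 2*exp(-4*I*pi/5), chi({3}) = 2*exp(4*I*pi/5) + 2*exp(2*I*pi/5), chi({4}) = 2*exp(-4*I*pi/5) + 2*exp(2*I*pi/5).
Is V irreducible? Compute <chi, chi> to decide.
Not irreducible (reducible): <chi, chi> = 8 > 1.

Justification: <chi, chi> = (1/|G|) sum_C |C| * |chi(C)|^2 = (1/5)[1*|4|^2 + 1*|2*exp(-2*I*pi/5) + 2*exp(4*I*pi/5)|^2 + 1*|2*exp(-2*I*pi/5) + 2*exp(-4*I*pi/5)|^2 + 1*|2*exp(4*I*pi/5) + 2*exp(2*I*pi/5)|^2 + 1*|2*exp(-4*I*pi/5) + 2*exp(2*I*pi/5)|^2]
  = (1/5)[(16) + (8 + 4*exp(-4*I*pi/5) + 4*exp(4*I*pi/5)) + (8 + 4*exp(-2*I*pi/5) + 4*exp(2*I*pi/5)) + (8 + 4*exp(-2*I*pi/5) + 4*exp(2*I*pi/5)) + (8 + 4*exp(-4*I*pi/5) + 4*exp(4*I*pi/5))] = 40/5 = 8.
(Exp terms are combined using exp(i*s)*conj(exp(i*t)) = exp(i*(s-t)), and sums of them are collapsed using the identity that for every m > 1 the m distinct m-th roots of unity sum to 0, e.g. 1 + exp(2*I*pi/3) + exp(-2*I*pi/3) = 0.)
A character is irreducible iff <chi, chi> = 1, so this representation is reducible.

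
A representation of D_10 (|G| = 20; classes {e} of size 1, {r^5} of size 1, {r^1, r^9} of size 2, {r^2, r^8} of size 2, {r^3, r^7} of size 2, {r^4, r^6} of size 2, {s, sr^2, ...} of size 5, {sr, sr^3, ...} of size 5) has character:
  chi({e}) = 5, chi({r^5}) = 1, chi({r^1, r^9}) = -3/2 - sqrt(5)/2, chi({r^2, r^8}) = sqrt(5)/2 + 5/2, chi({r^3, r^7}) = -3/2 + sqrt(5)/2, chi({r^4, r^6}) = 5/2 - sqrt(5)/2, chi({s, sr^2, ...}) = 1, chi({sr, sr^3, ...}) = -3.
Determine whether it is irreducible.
Not irreducible (reducible): <chi, chi> = 6 > 1.

Explanation: <chi, chi> = (1/|G|) sum_C |C| * |chi(C)|^2 = (1/20)[1*|5|^2 + 1*|1|^2 + 2*|-3/2 - sqrt(5)/2|^2 + 2*|sqrt(5)/2 + 5/2|^2 + 2*|-3/2 + sqrt(5)/2|^2 + 2*|5/2 - sqrt(5)/2|^2 + 5*|1|^2 + 5*|-3|^2]
  = (1/20)[(25) + (1) + (3*sqrt(5) + 7) + (5*sqrt(5) + 15) + (7 - 3*sqrt(5)) + (15 - 5*sqrt(5)) + (5) + (45)] = 120/20 = 6.
A character is irreducible iff <chi, chi> = 1, so this representation is reducible.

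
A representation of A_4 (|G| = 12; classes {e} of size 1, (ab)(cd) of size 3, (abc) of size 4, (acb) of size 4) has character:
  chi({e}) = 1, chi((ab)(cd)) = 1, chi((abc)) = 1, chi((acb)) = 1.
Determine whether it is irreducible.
Irreducible: <chi, chi> = 1.

<chi, chi> = (1/|G|) sum_C |C| * |chi(C)|^2 = (1/12)[1*|1|^2 + 3*|1|^2 + 4*|1|^2 + 4*|1|^2]
  = (1/12)[(1) + (3) + (4) + (4)] = 12/12 = 1.
(Exp terms are combined using exp(i*s)*conj(exp(i*t)) = exp(i*(s-t)), and sums of them are collapsed using the identity that for every m > 1 the m distinct m-th roots of unity sum to 0, e.g. 1 + exp(2*I*pi/3) + exp(-2*I*pi/3) = 0.)
A character is irreducible iff <chi, chi> = 1, so this representation is irreducible.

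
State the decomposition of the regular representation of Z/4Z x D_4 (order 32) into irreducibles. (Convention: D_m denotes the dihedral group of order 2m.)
Each irreducible V_i of dimension d_i appears with multiplicity d_i, i.e. rho_reg = (direct sum over all irreducibles V_i) d_i V_i. The irreducible dimensions for Z/4Z x D_4 are 1, 1, 1, 1, 1, 1, 1, 1, 1, 1, 1, 1, 1, 1, 1, 1, 2, 2, 2, 2: 16 irreducibles of dimension 1, each with multiplicity 1; 4 irreducibles of dimension 2, each with multiplicity 2. Total dimension 16*1*1 + 4*2*2 = 32 = |G|.

Details: General theorem: in the regular representation of a finite group G, each irreducible appears with multiplicity equal to its dimension. Check: dim(rho_reg) = sum d_i^2 = 1 + 1 + 1 + 1 + 1 + 1 + 1 + 1 + 1 + 1 + 1 + 1 + 1 + 1 + 1 + 1 + 4 + 4 + 4 + 4 = 32 = |G|.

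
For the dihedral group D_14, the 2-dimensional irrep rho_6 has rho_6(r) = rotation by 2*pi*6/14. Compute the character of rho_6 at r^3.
chi_{rho_6}(r^3) = 2*cos(2*pi*6*3/14) = -2*cos(3*pi/7)

Reasoning: rho_6(r^3) is rotation by angle 2*pi*6*3/14, whose trace is 2*cos(2*pi*6*3/14) = -2*cos(3*pi/7).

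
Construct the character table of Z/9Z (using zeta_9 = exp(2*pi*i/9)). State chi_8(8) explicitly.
Character table of Z/9Z (irreps indexed chi_0,...,chi_8 with chi_k(m) = zeta_9^(k*m), zeta_9 = exp(2*pi*i/9)):
  irrep \ class  {0} (size 1)  {1} (size 1)    {2} (size 1)    {3} (size 1)    {4} (size 1)    {5} (size 1)    {6} (size 1)    {7} (size 1)    {8} (size 1)  
  chi_0          1             1               1               1               1               1               1               1               1             
  chi_1          1             exp(2*I*pi/9)   exp(4*I*pi/9)   exp(2*I*pi/3)   exp(8*I*pi/9)   exp(-8*I*pi/9)  exp(-2*I*pi/3)  exp(-4*I*pi/9)  exp(-2*I*pi/9)
  chi_2          1             exp(4*I*pi/9)   exp(8*I*pi/9)   exp(-2*I*pi/3)  exp(-2*I*pi/9)  exp(2*I*pi/9)   exp(2*I*pi/3)   exp(-8*I*pi/9)  exp(-4*I*pi/9)
  chi_3          1             exp(2*I*pi/3)   exp(-2*I*pi/3)  1               exp(2*I*pi/3)   exp(-2*I*pi/3)  1               exp(2*I*pi/3)   exp(-2*I*pi/3)
  chi_4          1             exp(8*I*pi/9)   exp(-2*I*pi/9)  exp(2*I*pi/3)   exp(-4*I*pi/9)  exp(4*I*pi/9)   exp(-2*I*pi/3)  exp(2*I*pi/9)   exp(-8*I*pi/9)
  chi_5          1             exp(-8*I*pi/9)  exp(2*I*pi/9)   exp(-2*I*pi/3)  exp(4*I*pi/9)   exp(-4*I*pi/9)  exp(2*I*pi/3)   exp(-2*I*pi/9)  exp(8*I*pi/9) 
  chi_6          1             exp(-2*I*pi/3)  exp(2*I*pi/3)   1               exp(-2*I*pi/3)  exp(2*I*pi/3)   1               exp(-2*I*pi/3)  exp(2*I*pi/3) 
  chi_7          1             exp(-4*I*pi/9)  exp(-8*I*pi/9)  exp(2*I*pi/3)   exp(2*I*pi/9)   exp(-2*I*pi/9)  exp(-2*I*pi/3)  exp(8*I*pi/9)   exp(4*I*pi/9) 
  chi_8          1             exp(-2*I*pi/9)  exp(-4*I*pi/9)  exp(-2*I*pi/3)  exp(-8*I*pi/9)  exp(8*I*pi/9)   exp(2*I*pi/3)   exp(4*I*pi/9)   exp(2*I*pi/9) 

Spot check: chi_8(8) = zeta_9^(8*8) = zeta_9^64 = exp(2*I*pi/9).

Proof sketch: Z/9Z is abelian, so all 9 irreducible complex representations are 1-dimensional. They are given by chi_k(m) = zeta_9^(k*m) for k = 0,...,8. Row orthogonality: sum_m chi_k(m) conj(chi_l(m)) = 9 * [k = l].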